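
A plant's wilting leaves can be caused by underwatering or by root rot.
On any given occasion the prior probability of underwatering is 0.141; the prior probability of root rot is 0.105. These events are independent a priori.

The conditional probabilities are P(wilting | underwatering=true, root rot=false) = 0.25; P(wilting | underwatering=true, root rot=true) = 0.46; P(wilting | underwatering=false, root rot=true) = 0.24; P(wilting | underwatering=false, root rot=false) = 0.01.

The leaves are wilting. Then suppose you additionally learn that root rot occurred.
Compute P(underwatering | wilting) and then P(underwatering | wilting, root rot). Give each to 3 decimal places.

For the numerator, keep only underwatering=true terms: 0.031549 + 0.006810 = 0.038359
Normalizer over all consistent configurations: 0.01·0.859·0.895 + 0.24·0.859·0.105 + 0.25·0.141·0.895 + 0.46·0.141·0.105 = 0.067694
P(underwatering | wilting) = 0.038359/0.067694 ≈ 0.567

Now also conditioning on root rot=true:
Weight on underwatering=true, given the evidence: 0.46×0.141 = 0.064860
Denominator P(wilting | root rot): 0.24×0.859 + 0.46×0.141 = 0.271020
Posterior = 0.064860 / 0.271020 ≈ 0.239
The drop from 0.567 to 0.239 is the explaining-away (discounting) effect.

P(underwatering | wilting) ≈ 0.567; P(underwatering | wilting, root rot) ≈ 0.239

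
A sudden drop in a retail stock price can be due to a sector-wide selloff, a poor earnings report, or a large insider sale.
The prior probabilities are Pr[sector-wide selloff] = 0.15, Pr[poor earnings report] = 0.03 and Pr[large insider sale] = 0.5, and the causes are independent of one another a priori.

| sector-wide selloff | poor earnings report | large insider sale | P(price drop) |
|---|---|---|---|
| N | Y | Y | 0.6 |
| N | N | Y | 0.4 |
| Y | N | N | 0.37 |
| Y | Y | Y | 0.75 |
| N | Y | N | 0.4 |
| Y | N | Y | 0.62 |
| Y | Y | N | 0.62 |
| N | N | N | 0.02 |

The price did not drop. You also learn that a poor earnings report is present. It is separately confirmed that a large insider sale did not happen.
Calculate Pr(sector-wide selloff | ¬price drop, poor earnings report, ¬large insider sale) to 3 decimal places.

Pr(sector-wide selloff | ¬price drop, poor earnings report, ¬large insider sale) ≈ 0.101

P(¬price drop | poor earnings report, ¬large insider sale) = 0.6·0.85 + 0.38·0.15 = 0.510000 + 0.057000 = 0.567000
The sector-wide selloff-present share is 0.38·0.15 = 0.057000.
So P(sector-wide selloff | ¬price drop, poor earnings report, ¬large insider sale) = 0.057000/0.567000 ≈ 0.101.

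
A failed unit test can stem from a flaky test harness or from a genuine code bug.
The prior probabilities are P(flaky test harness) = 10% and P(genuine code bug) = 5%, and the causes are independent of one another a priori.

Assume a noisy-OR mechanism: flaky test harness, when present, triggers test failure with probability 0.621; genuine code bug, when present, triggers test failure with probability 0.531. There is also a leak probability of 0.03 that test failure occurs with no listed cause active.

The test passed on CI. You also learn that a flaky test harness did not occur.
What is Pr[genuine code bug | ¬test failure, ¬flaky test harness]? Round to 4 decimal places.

Under noisy-OR, P(test failure | causes) = 1 − (1−0.03)·∏(1−qᵢ) over the active causes.
P(¬test failure | ¬flaky test harness) = 0.97·0.95 + 0.45493·0.05 = 0.921500 + 0.022747 = 0.944247
Restricting to configurations with genuine code bug present: 0.45493·0.05 = 0.022747.
P(genuine code bug | ¬test failure, ¬flaky test harness) = 0.022747 / 0.944247 ≈ 0.0241

Pr[genuine code bug | ¬test failure, ¬flaky test harness] ≈ 0.0241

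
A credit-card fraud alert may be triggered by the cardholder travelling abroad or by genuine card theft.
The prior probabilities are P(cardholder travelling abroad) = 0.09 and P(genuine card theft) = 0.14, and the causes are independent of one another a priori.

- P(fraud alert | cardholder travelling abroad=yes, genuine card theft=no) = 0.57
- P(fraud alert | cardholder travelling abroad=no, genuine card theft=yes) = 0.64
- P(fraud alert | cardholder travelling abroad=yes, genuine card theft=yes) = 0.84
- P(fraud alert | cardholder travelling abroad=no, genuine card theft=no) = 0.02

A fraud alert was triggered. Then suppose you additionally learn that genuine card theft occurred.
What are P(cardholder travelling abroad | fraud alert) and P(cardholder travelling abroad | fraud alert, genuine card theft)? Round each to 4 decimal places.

Sum P(fraud alert|·) weighted by the priors over the 4 (cardholder travelling abroad, genuine card theft) configurations:
  P(fraud alert) = 0.02×0.91×0.86 + 0.64×0.91×0.14 + 0.57×0.09×0.86 + 0.84×0.09×0.14
        = 0.015652 + 0.081536 + 0.044118 + 0.010584 = 0.151890
The terms with cardholder travelling abroad present sum to 0.054702, so
  P(cardholder travelling abroad | fraud alert) = 0.054702 / 0.151890 ≈ 0.3601

With the extra evidence:
Weight on cardholder travelling abroad=true, given the evidence: 0.84·0.09 = 0.075600
The normalizing constant is 0.64·0.91 + 0.84·0.09 = 0.658000
P(cardholder travelling abroad | fraud alert, genuine card theft) = 0.075600/0.658000 ≈ 0.1149

P(cardholder travelling abroad | fraud alert) ≈ 0.3601; P(cardholder travelling abroad | fraud alert, genuine card theft) ≈ 0.1149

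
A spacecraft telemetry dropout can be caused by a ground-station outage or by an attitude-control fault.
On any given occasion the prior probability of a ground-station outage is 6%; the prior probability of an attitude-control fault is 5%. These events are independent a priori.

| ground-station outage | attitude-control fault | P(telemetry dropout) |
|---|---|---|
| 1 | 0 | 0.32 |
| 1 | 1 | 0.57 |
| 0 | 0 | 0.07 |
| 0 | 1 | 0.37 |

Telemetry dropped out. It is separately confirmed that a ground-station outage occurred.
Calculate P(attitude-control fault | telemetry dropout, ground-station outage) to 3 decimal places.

Enumerate both values of attitude-control fault and weight by the priors:
  P(telemetry dropout | ground-station outage) = 0.32*0.95 + 0.57*0.05
        = 0.304000 + 0.028500 = 0.332500
The terms with attitude-control fault present sum to 0.028500, so
  P(attitude-control fault | telemetry dropout, ground-station outage) = 0.028500 / 0.332500 ≈ 0.086

P(attitude-control fault | telemetry dropout, ground-station outage) ≈ 0.086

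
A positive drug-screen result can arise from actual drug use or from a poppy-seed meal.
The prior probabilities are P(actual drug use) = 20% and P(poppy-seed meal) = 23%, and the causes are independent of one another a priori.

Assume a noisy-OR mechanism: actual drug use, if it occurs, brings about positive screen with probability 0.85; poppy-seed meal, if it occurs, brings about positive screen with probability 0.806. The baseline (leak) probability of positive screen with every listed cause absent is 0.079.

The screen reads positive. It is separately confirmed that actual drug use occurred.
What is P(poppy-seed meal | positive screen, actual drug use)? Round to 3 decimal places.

Under noisy-OR, P(positive screen | causes) = 1 − (1−0.079)·∏(1−qᵢ) over the active causes.
Sum P(positive screen|·) weighted by the priors over both values of poppy-seed meal:
  P(positive screen | actual drug use) = 0.86185*0.77 + 0.973199*0.23
        = 0.663625 + 0.223836 = 0.887461
The terms with poppy-seed meal present sum to 0.223836, so
  P(poppy-seed meal | positive screen, actual drug use) = 0.223836 / 0.887461 ≈ 0.252

P(poppy-seed meal | positive screen, actual drug use) ≈ 0.252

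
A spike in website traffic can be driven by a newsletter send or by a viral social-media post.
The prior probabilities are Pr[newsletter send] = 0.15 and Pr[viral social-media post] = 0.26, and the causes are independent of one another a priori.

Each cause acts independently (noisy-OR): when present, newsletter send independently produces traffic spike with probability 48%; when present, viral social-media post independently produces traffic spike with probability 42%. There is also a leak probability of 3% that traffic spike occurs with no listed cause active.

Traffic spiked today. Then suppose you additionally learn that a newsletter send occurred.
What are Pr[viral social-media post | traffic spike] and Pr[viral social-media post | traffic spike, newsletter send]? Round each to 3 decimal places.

Under noisy-OR, P(traffic spike | causes) = 1 − (1−0.03)·∏(1−qᵢ) over the active causes.
P(traffic spike) = 0.03*0.85*0.74 + 0.4374*0.85*0.26 + 0.4956*0.15*0.74 + 0.707448*0.15*0.26 = 0.018870 + 0.096665 + 0.055012 + 0.027590 = 0.198137
Restricting to configurations with viral social-media post present: 0.096665 + 0.027590 = 0.124255.
P(viral social-media post | traffic spike) = 0.124255 / 0.198137 ≈ 0.627

With the extra evidence:
P(traffic spike | newsletter send) = 0.4956*0.74 + 0.707448*0.26 = 0.366744 + 0.183936 = 0.550680
Restricting to configurations with viral social-media post present: 0.707448*0.26 = 0.183936.
Hence the posterior is 0.183936/0.550680 ≈ 0.334.
Conditioning on newsletter send lowers the posterior on viral social-media post: the classic explaining-away effect in a common-effect structure.

Pr[viral social-media post | traffic spike] ≈ 0.627; Pr[viral social-media post | traffic spike, newsletter send] ≈ 0.334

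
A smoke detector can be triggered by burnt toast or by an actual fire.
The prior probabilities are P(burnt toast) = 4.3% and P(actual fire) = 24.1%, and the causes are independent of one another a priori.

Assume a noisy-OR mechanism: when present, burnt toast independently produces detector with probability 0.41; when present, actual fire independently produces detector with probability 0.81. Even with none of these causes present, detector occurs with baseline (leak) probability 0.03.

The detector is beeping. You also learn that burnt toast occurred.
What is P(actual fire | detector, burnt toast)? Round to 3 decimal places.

P(actual fire | detector, burnt toast) ≈ 0.398

Under noisy-OR, P(detector | causes) = 1 − (1−0.03)·∏(1−qᵢ) over the active causes.
By total probability over both values of actual fire:
  P(detector | burnt toast) = 0.4277·0.759 + 0.891263·0.241
        = 0.324624 + 0.214794 = 0.539418
The terms with actual fire present sum to 0.214794, so
  P(actual fire | detector, burnt toast) = 0.214794 / 0.539418 ≈ 0.398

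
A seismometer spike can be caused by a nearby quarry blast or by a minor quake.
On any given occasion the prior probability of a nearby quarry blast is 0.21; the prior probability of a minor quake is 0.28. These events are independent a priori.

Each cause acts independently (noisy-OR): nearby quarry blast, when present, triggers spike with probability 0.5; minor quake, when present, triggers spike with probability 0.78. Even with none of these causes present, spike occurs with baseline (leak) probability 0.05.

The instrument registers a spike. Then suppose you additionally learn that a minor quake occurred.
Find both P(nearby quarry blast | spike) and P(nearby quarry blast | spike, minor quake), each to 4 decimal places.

Under noisy-OR, P(spike | causes) = 1 − (1−0.05)·∏(1−qᵢ) over the active causes.
P(spike) = 0.05·0.79·0.72 + 0.791·0.79·0.28 + 0.525·0.21·0.72 + 0.8955·0.21·0.28 = 0.028440 + 0.174969 + 0.079380 + 0.052655 = 0.335444
Restricting to configurations with nearby quarry blast present: 0.079380 + 0.052655 = 0.132035.
P(nearby quarry blast | spike) = 0.132035 / 0.335444 ≈ 0.3936

With the extra evidence:
P(spike | minor quake) = 0.791*0.79 + 0.8955*0.21 = 0.624890 + 0.188055 = 0.812945
Of this, 0.188055 comes from 0.8955*0.21 (the nearby quarry blast=true cases).
Hence the posterior is 0.188055/0.812945 ≈ 0.2313.
Conditioning on minor quake lowers the posterior on nearby quarry blast: the classic explaining-away effect in a common-effect structure.

P(nearby quarry blast | spike) ≈ 0.3936; P(nearby quarry blast | spike, minor quake) ≈ 0.2313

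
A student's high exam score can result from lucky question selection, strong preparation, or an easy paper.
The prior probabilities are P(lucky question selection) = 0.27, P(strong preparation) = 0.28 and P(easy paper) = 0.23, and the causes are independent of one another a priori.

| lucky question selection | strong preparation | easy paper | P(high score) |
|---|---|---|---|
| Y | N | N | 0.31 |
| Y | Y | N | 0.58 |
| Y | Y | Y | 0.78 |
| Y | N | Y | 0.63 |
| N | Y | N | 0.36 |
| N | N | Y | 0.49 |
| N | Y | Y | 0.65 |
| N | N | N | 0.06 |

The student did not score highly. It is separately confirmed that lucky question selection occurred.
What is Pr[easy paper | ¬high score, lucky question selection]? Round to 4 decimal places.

Sum P(¬high score|·) weighted by the priors over the 4 (strong preparation, easy paper) configurations:
  P(¬high score | lucky question selection) = 0.69×0.72×0.77 + 0.37×0.72×0.23 + 0.42×0.28×0.77 + 0.22×0.28×0.23
        = 0.382536 + 0.061272 + 0.090552 + 0.014168 = 0.548528
Keeping only the easy paper-present terms gives 0.075440, so
  P(easy paper | ¬high score, lucky question selection) = 0.075440 / 0.548528 ≈ 0.1375

Pr[easy paper | ¬high score, lucky question selection] ≈ 0.1375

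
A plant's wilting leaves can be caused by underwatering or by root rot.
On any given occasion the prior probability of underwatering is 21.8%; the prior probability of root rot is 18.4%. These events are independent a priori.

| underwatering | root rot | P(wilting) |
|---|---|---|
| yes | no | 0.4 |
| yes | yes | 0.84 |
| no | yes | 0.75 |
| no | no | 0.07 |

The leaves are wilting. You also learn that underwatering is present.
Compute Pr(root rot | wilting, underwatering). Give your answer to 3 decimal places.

Pr(root rot | wilting, underwatering) ≈ 0.321

For the numerator, keep only root rot=true terms: 0.84*0.184 = 0.154560
The normalizing constant is 0.4*0.816 + 0.84*0.184 = 0.480960
P(root rot | wilting, underwatering) = 0.154560/0.480960 ≈ 0.321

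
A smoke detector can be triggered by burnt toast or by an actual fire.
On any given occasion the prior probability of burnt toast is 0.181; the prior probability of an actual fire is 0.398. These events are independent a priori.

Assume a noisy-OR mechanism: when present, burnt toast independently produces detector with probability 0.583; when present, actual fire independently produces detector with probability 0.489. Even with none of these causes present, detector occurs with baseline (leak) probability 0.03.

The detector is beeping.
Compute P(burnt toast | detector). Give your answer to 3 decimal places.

Under noisy-OR, P(detector | causes) = 1 − (1−0.03)·∏(1−qᵢ) over the active causes.
Enumerate the 4 (burnt toast, actual fire) configurations and weight by the priors:
  P(detector) = 0.03×0.819×0.602 + 0.50433×0.819×0.398 + 0.59551×0.181×0.602 + 0.793306×0.181×0.398
        = 0.014791 + 0.164392 + 0.064888 + 0.057148 = 0.301219
The terms with burnt toast present sum to 0.122036, so
  P(burnt toast | detector) = 0.122036 / 0.301219 ≈ 0.405

P(burnt toast | detector) ≈ 0.405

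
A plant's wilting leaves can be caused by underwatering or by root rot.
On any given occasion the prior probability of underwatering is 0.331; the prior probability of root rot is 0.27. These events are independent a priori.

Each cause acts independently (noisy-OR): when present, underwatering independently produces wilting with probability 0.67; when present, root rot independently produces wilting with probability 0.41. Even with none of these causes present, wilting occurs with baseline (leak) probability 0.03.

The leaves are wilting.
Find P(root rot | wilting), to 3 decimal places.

P(root rot | wilting) ≈ 0.456

Under noisy-OR, P(wilting | causes) = 1 − (1−0.03)·∏(1−qᵢ) over the active causes.
By total probability over the 4 (underwatering, root rot) configurations:
  P(wilting) = 0.03*0.669*0.73 + 0.4277*0.669*0.27 + 0.6799*0.331*0.73 + 0.811141*0.331*0.27
        = 0.014651 + 0.077255 + 0.164284 + 0.072492 = 0.328682
Keeping only the root rot-present terms gives 0.149747, so
  P(root rot | wilting) = 0.149747 / 0.328682 ≈ 0.456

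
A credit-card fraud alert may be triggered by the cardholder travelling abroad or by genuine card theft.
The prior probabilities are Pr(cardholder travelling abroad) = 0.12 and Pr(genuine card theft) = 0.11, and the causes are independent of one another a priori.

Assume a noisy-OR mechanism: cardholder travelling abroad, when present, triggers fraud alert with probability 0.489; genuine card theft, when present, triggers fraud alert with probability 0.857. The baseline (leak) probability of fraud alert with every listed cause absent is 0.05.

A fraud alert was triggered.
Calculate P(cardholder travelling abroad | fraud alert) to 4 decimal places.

P(cardholder travelling abroad | fraud alert) ≈ 0.3538

Under noisy-OR, P(fraud alert | causes) = 1 − (1−0.05)·∏(1−qᵢ) over the active causes.
For the numerator, keep only cardholder travelling abroad=true terms: 0.054954 + 0.012284 = 0.067238
Denominator P(fraud alert): 0.05·0.88·0.89 + 0.86415·0.88·0.11 + 0.51455·0.12·0.89 + 0.930581·0.12·0.11 = 0.190048
P(cardholder travelling abroad | fraud alert) = 0.067238/0.190048 ≈ 0.3538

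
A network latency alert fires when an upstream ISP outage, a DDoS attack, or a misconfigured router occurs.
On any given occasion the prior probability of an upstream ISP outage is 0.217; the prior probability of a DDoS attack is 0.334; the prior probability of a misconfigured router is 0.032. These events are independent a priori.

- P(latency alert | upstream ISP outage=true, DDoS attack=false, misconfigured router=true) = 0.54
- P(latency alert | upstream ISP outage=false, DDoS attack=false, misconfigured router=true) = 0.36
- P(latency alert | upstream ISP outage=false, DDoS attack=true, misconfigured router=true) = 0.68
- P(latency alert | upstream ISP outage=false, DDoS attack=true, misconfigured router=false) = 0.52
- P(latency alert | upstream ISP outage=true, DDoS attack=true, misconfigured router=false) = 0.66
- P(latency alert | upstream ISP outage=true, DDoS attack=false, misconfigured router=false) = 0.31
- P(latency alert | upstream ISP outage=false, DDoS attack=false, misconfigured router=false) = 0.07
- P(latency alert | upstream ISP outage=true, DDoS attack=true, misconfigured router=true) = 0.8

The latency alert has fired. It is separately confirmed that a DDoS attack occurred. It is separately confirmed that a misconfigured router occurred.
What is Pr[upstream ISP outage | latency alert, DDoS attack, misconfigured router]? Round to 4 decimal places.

Pr[upstream ISP outage | latency alert, DDoS attack, misconfigured router] ≈ 0.2459

Numerator (weight on configurations with upstream ISP outage): 0.8*0.217 = 0.173600
The normalizing constant is 0.68*0.783 + 0.8*0.217 = 0.706040
P(upstream ISP outage | latency alert, DDoS attack, misconfigured router) = 0.173600/0.706040 ≈ 0.2459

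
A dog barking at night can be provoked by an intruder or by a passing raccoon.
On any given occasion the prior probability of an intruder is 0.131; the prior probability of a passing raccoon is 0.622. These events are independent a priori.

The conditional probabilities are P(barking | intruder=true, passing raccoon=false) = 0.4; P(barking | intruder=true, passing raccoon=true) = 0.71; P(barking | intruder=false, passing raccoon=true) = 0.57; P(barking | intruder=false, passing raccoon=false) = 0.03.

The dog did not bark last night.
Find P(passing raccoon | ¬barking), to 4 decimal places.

P(¬barking) = 0.97*0.869*0.378 + 0.43*0.869*0.622 + 0.6*0.131*0.378 + 0.29*0.131*0.622 = 0.318628 + 0.232423 + 0.029711 + 0.023630 = 0.604392
Of this, 0.256053 comes from 0.232423 + 0.023630 (the passing raccoon=true cases).
So P(passing raccoon | ¬barking) = 0.256053/0.604392 ≈ 0.4237.

P(passing raccoon | ¬barking) ≈ 0.4237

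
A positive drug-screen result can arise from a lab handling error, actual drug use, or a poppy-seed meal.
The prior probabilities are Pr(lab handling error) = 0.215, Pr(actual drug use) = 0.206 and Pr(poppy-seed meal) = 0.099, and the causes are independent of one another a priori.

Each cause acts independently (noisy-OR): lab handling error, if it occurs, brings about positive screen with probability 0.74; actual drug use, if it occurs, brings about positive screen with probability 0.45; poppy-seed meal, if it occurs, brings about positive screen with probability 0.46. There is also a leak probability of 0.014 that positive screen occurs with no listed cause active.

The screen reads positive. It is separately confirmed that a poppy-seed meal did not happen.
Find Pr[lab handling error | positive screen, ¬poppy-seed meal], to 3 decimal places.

Under noisy-OR, P(positive screen | causes) = 1 − (1−0.014)·∏(1−qᵢ) over the active causes.
For the numerator, keep only lab handling error=true terms: 0.126947 + 0.038045 = 0.164992
Normalizer over all consistent configurations: 0.014*0.785*0.794 + 0.4577*0.785*0.206 + 0.74364*0.215*0.794 + 0.859002*0.215*0.206 = 0.247733
P(lab handling error | positive screen, ¬poppy-seed meal) = 0.164992/0.247733 ≈ 0.666

Pr[lab handling error | positive screen, ¬poppy-seed meal] ≈ 0.666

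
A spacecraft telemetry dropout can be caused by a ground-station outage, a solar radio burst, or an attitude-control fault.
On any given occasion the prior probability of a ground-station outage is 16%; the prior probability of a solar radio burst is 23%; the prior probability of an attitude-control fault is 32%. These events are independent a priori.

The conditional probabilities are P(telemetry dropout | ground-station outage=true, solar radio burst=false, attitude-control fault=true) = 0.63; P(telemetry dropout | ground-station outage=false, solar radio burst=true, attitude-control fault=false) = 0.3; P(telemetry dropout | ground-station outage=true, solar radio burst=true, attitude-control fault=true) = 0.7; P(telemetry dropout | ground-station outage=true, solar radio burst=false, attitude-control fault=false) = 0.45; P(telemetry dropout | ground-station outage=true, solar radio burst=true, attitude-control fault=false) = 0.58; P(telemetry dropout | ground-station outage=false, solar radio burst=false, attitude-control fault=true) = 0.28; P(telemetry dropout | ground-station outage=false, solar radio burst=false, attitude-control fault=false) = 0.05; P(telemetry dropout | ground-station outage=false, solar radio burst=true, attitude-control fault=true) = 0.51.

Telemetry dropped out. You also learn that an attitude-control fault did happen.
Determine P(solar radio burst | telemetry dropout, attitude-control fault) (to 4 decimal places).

P(solar radio burst | telemetry dropout, attitude-control fault) ≈ 0.3245

P(telemetry dropout | attitude-control fault) = 0.28·0.84·0.77 + 0.51·0.84·0.23 + 0.63·0.16·0.77 + 0.7·0.16·0.23 = 0.181104 + 0.098532 + 0.077616 + 0.025760 = 0.383012
Restricting to configurations with solar radio burst present: 0.098532 + 0.025760 = 0.124292.
So P(solar radio burst | telemetry dropout, attitude-control fault) = 0.124292/0.383012 ≈ 0.3245.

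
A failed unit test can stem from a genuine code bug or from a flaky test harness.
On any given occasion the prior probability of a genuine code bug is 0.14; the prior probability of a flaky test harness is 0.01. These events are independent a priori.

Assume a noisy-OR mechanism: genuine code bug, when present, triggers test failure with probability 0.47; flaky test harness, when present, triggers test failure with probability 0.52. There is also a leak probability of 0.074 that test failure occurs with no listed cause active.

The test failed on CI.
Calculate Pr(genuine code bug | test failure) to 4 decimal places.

Under noisy-OR, P(test failure | causes) = 1 − (1−0.074)·∏(1−qᵢ) over the active causes.
Sum P(test failure|·) weighted by the priors over the 4 (genuine code bug, flaky test harness) configurations:
  P(test failure) = 0.074×0.86×0.99 + 0.55552×0.86×0.01 + 0.50922×0.14×0.99 + 0.764426×0.14×0.01
        = 0.063004 + 0.004777 + 0.070578 + 0.001070 = 0.139429
Keeping only the genuine code bug-present terms gives 0.071648, so
  P(genuine code bug | test failure) = 0.071648 / 0.139429 ≈ 0.5139

Pr(genuine code bug | test failure) ≈ 0.5139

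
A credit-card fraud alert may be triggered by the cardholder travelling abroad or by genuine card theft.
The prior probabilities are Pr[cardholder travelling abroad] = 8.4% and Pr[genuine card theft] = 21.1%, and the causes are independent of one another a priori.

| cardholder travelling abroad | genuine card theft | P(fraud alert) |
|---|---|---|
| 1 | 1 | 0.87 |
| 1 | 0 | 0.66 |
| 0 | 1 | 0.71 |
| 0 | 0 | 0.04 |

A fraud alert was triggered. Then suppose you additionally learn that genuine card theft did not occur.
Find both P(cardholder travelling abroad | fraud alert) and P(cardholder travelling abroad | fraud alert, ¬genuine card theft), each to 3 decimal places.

Weight on cardholder travelling abroad=true, given the evidence: 0.043742 + 0.015420 = 0.059162
The normalizing constant is 0.04*0.916*0.789 + 0.71*0.916*0.211 + 0.66*0.084*0.789 + 0.87*0.084*0.211 = 0.225297
Posterior = 0.059162 / 0.225297 ≈ 0.263

Now also conditioning on genuine card theft≠true:
P(fraud alert | ¬genuine card theft) = 0.04*0.916 + 0.66*0.084 = 0.036640 + 0.055440 = 0.092080
Of this, 0.055440 comes from 0.66*0.084 (the cardholder travelling abroad=true cases).
So P(cardholder travelling abroad | fraud alert, ¬genuine card theft) = 0.055440/0.092080 ≈ 0.602.
Ruling out genuine card theft raises the posterior on cardholder travelling abroad — the flip side of explaining away.

P(cardholder travelling abroad | fraud alert) ≈ 0.263; P(cardholder travelling abroad | fraud alert, ¬genuine card theft) ≈ 0.602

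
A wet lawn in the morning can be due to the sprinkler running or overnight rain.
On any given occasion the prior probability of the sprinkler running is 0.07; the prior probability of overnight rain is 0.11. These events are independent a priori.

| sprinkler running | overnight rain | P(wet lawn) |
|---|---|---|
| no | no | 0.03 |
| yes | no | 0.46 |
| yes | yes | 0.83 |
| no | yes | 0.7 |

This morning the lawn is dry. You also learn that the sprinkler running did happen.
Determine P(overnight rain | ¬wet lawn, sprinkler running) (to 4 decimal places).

For the numerator, keep only overnight rain=true terms: 0.17*0.11 = 0.018700
The normalizing constant is 0.54*0.89 + 0.17*0.11 = 0.499300
Posterior = 0.018700 / 0.499300 ≈ 0.0375

P(overnight rain | ¬wet lawn, sprinkler running) ≈ 0.0375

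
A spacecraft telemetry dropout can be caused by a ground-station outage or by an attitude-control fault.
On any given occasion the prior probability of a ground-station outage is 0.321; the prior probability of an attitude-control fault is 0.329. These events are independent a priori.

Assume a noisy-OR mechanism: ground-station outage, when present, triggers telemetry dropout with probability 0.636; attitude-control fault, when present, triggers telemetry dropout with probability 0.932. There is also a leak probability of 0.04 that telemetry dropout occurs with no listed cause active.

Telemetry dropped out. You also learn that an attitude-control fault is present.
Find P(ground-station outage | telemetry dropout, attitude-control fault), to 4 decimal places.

Under noisy-OR, P(telemetry dropout | causes) = 1 − (1−0.04)·∏(1−qᵢ) over the active causes.
By total probability over both values of ground-station outage:
  P(telemetry dropout | attitude-control fault) = 0.93472·0.679 + 0.976238·0.321
        = 0.634675 + 0.313372 = 0.948047
The terms with ground-station outage present sum to 0.313372, so
  P(ground-station outage | telemetry dropout, attitude-control fault) = 0.313372 / 0.948047 ≈ 0.3305

P(ground-station outage | telemetry dropout, attitude-control fault) ≈ 0.3305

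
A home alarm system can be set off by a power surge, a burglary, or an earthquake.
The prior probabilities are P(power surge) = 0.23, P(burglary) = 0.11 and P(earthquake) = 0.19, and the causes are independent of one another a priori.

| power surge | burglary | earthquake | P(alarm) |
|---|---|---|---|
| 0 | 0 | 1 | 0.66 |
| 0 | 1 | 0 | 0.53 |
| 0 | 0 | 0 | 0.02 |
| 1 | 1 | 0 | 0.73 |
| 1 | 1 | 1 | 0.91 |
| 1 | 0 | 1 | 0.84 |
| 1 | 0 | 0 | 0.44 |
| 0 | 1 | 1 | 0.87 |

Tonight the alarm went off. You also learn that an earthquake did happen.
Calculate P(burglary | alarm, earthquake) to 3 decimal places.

P(alarm | earthquake) = 0.66×0.77×0.89 + 0.87×0.77×0.11 + 0.84×0.23×0.89 + 0.91×0.23×0.11 = 0.452298 + 0.073689 + 0.171948 + 0.023023 = 0.720958
Restricting to configurations with burglary present: 0.073689 + 0.023023 = 0.096712.
Hence the posterior is 0.096712/0.720958 ≈ 0.134.

P(burglary | alarm, earthquake) ≈ 0.134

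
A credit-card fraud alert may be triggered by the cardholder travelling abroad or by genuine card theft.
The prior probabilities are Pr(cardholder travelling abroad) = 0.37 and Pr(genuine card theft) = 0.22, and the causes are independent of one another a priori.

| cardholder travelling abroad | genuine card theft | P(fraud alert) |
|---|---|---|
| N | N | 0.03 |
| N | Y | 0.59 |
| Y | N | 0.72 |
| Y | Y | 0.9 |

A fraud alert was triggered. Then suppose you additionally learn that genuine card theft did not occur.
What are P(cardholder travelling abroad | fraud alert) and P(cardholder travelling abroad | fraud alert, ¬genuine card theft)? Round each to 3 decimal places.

P(cardholder travelling abroad | fraud alert) ≈ 0.744; P(cardholder travelling abroad | fraud alert, ¬genuine card theft) ≈ 0.934

P(fraud alert) = 0.03·0.63·0.78 + 0.59·0.63·0.22 + 0.72·0.37·0.78 + 0.9·0.37·0.22 = 0.014742 + 0.081774 + 0.207792 + 0.073260 = 0.377568
The cardholder travelling abroad-present share is 0.207792 + 0.073260 = 0.281052.
Hence the posterior is 0.281052/0.377568 ≈ 0.744.

With the extra evidence:
Weight on cardholder travelling abroad=true, given the evidence: 0.72×0.37 = 0.266400
The normalizing constant is 0.03×0.63 + 0.72×0.37 = 0.285300
Posterior = 0.266400 / 0.285300 ≈ 0.934
With genuine card theft excluded, cardholder travelling abroad must carry more of the explanatory weight for the fraud alert.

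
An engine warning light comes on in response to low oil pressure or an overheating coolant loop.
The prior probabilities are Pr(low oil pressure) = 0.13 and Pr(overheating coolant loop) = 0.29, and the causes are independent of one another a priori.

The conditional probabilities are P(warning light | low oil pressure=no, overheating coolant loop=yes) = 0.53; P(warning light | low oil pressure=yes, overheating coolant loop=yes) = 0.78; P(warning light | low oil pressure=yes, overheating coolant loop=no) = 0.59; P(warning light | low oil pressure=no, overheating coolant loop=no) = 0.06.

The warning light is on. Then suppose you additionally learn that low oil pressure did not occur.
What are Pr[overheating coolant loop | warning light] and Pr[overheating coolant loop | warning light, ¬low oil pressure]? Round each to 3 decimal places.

Numerator (weight on configurations with overheating coolant loop): 0.133719 + 0.029406 = 0.163125
The normalizing constant is 0.06×0.87×0.71 + 0.53×0.87×0.29 + 0.59×0.13×0.71 + 0.78×0.13×0.29 = 0.254644
P(overheating coolant loop | warning light) = 0.163125/0.254644 ≈ 0.641

Now condition on the additional information:
Weight on overheating coolant loop=true, given the evidence: 0.53*0.29 = 0.153700
Normalizer over all consistent configurations: 0.06*0.71 + 0.53*0.29 = 0.196300
P(overheating coolant loop | warning light, ¬low oil pressure) = 0.153700/0.196300 ≈ 0.783
With low oil pressure excluded, overheating coolant loop must carry more of the explanatory weight for the warning light.

Pr[overheating coolant loop | warning light] ≈ 0.641; Pr[overheating coolant loop | warning light, ¬low oil pressure] ≈ 0.783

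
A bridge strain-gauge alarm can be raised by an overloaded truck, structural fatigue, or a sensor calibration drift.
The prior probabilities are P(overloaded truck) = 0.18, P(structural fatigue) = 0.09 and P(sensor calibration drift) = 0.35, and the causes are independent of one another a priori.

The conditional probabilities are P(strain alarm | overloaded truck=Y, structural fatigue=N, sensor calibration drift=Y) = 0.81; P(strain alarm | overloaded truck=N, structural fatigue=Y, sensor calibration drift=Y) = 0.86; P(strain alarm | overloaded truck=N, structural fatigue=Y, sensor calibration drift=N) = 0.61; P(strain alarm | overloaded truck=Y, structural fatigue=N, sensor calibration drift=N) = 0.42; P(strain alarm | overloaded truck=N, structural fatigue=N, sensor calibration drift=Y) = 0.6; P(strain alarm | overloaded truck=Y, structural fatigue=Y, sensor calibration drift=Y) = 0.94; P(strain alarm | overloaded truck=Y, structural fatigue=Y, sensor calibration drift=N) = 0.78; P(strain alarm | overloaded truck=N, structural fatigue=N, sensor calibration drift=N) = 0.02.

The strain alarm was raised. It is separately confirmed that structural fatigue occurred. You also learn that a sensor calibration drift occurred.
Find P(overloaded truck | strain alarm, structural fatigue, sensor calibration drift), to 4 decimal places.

By total probability over both values of overloaded truck:
  P(strain alarm | structural fatigue, sensor calibration drift) = 0.86·0.82 + 0.94·0.18
        = 0.705200 + 0.169200 = 0.874400
Keeping only the overloaded truck-present terms gives 0.169200, so
  P(overloaded truck | strain alarm, structural fatigue, sensor calibration drift) = 0.169200 / 0.874400 ≈ 0.1935

P(overloaded truck | strain alarm, structural fatigue, sensor calibration drift) ≈ 0.1935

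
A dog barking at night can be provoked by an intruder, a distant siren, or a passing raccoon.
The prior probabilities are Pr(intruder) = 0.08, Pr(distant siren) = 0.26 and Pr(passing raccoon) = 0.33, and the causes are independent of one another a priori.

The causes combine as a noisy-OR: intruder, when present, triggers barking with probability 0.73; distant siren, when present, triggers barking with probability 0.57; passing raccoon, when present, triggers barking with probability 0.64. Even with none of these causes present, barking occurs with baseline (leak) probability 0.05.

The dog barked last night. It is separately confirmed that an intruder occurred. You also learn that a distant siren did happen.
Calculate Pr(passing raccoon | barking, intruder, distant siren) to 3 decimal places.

Under noisy-OR, P(barking | causes) = 1 − (1−0.05)·∏(1−qᵢ) over the active causes.
For the numerator, keep only passing raccoon=true terms: 0.960294*0.33 = 0.316897
Normalizer over all consistent configurations: 0.889705*0.67 + 0.960294*0.33 = 0.912999
P(passing raccoon | barking, intruder, distant siren) = 0.316897/0.912999 ≈ 0.347

Pr(passing raccoon | barking, intruder, distant siren) ≈ 0.347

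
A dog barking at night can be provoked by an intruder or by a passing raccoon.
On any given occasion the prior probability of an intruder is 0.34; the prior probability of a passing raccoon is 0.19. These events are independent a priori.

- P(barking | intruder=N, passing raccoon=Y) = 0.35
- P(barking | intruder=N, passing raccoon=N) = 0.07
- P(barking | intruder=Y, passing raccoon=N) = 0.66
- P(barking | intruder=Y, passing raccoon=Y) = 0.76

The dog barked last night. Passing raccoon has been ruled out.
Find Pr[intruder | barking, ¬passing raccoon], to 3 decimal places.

Pr[intruder | barking, ¬passing raccoon] ≈ 0.829

Sum P(barking|·) weighted by the priors over both values of intruder:
  P(barking | ¬passing raccoon) = 0.07·0.66 + 0.66·0.34
        = 0.046200 + 0.224400 = 0.270600
The terms with intruder present sum to 0.224400, so
  P(intruder | barking, ¬passing raccoon) = 0.224400 / 0.270600 ≈ 0.829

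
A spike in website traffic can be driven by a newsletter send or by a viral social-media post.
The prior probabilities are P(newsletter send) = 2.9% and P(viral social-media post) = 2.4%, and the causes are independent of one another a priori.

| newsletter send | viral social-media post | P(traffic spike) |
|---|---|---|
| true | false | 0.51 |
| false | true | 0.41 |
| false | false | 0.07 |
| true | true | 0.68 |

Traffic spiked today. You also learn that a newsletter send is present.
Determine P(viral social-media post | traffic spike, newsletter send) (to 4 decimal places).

P(viral social-media post | traffic spike, newsletter send) ≈ 0.0317

Sum P(traffic spike|·) weighted by the priors over both values of viral social-media post:
  P(traffic spike | newsletter send) = 0.51·0.976 + 0.68·0.024
        = 0.497760 + 0.016320 = 0.514080
The terms with viral social-media post present sum to 0.016320, so
  P(viral social-media post | traffic spike, newsletter send) = 0.016320 / 0.514080 ≈ 0.0317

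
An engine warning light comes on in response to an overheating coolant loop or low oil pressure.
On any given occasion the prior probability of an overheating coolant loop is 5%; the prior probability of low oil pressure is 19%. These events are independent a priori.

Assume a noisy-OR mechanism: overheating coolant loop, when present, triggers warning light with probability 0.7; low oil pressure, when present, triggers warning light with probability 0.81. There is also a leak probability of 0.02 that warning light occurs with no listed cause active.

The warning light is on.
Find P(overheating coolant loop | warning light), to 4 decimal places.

Under noisy-OR, P(warning light | causes) = 1 − (1−0.02)·∏(1−qᵢ) over the active causes.
For the numerator, keep only overheating coolant loop=true terms: 0.028593 + 0.008969 = 0.037562
Denominator P(warning light): 0.02·0.95·0.81 + 0.8138·0.95·0.19 + 0.706·0.05·0.81 + 0.94414·0.05·0.19 = 0.199843
Posterior = 0.037562 / 0.199843 ≈ 0.1880

P(overheating coolant loop | warning light) ≈ 0.1880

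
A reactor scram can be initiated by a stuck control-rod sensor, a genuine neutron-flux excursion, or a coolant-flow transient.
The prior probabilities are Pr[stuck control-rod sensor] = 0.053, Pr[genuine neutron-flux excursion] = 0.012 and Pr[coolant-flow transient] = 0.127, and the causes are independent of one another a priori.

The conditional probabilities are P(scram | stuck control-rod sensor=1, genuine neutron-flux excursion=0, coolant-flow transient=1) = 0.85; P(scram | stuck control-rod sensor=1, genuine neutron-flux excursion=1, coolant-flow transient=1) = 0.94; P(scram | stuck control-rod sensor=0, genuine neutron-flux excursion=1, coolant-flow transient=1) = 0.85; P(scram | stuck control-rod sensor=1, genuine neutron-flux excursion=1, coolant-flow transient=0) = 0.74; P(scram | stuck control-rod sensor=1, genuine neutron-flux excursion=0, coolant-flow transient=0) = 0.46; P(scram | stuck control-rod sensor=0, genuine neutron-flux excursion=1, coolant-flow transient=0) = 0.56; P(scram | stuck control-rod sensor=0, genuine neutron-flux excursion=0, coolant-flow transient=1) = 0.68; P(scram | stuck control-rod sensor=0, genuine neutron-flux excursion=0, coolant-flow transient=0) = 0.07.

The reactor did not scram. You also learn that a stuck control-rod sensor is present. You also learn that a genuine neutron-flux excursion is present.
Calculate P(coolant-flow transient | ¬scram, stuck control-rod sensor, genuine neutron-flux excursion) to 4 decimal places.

P(coolant-flow transient | ¬scram, stuck control-rod sensor, genuine neutron-flux excursion) ≈ 0.0325

P(¬scram | stuck control-rod sensor, genuine neutron-flux excursion) = 0.26·0.873 + 0.06·0.127 = 0.226980 + 0.007620 = 0.234600
Of this, 0.007620 comes from 0.06·0.127 (the coolant-flow transient=true cases).
P(coolant-flow transient | ¬scram, stuck control-rod sensor, genuine neutron-flux excursion) = 0.007620 / 0.234600 ≈ 0.0325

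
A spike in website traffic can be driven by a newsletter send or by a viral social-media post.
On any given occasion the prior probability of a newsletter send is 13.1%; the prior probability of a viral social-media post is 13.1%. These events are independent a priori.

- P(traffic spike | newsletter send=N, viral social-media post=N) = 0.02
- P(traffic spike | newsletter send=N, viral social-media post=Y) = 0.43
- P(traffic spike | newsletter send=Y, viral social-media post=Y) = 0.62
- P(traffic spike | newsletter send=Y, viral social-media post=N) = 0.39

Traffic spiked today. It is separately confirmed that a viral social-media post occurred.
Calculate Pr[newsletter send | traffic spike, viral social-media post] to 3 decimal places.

Pr[newsletter send | traffic spike, viral social-media post] ≈ 0.179

Sum P(traffic spike|·) weighted by the priors over both values of newsletter send:
  P(traffic spike | viral social-media post) = 0.43×0.869 + 0.62×0.131
        = 0.373670 + 0.081220 = 0.454890
Keeping only the newsletter send-present terms gives 0.081220, so
  P(newsletter send | traffic spike, viral social-media post) = 0.081220 / 0.454890 ≈ 0.179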